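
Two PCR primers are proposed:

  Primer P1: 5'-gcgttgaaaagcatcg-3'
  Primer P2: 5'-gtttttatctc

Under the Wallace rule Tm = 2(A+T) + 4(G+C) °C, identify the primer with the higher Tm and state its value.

Primer P1: A+T=8, G+C=8 → Tm = 2(8)+4(8) = 48°C
Primer P2: A+T=8, G+C=3 → Tm = 2(8)+4(3) = 28°C
48°C vs 28°C → primer P1 is higher.

Primer P1, 48°C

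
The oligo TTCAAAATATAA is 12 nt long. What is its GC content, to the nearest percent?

8%

T=4, A=7, C=1, G=0
G+C = 0 + 1 = 1 out of 12 bases
%GC = 1/12 × 100 = 8.333% ≈ 8%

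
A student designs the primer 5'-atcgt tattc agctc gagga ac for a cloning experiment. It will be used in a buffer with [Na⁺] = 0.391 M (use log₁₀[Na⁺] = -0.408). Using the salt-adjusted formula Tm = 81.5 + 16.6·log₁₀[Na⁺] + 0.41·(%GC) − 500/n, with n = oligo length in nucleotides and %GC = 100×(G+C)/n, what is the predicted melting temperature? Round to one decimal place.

Length n = 22. Counting bases: G=5, A=6, T=6, C=5
G+C = 10, so %GC = 10/22 × 100 = 45.455%
Salt term: 16.6 × (-0.408) = -6.773
GC term: 0.41 × 45.455 = 18.637; length term: −500/22 = −22.727
Tm = 81.5 + (-6.773) + 18.637 − 22.727 = 70.637 → 70.6°C

70.6°C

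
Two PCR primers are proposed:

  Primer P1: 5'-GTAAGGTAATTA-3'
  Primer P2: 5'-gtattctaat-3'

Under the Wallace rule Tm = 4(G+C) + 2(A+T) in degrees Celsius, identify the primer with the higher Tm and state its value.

Primer P1, 30°C

Primer P1: A+T=9, G+C=3 → Tm = 2(9)+4(3) = 30°C
Primer P2: A+T=8, G+C=2 → Tm = 2(8)+4(2) = 24°C
30°C vs 24°C → primer P1 is higher.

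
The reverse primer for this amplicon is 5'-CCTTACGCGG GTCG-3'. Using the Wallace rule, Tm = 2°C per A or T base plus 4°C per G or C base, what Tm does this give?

48°C

A=1, T=3, G=5, C=5
AT pairs contribute 4, GC pairs contribute 10.
Tm = 4·10 + 2·4 = 40 + 8 = 48°C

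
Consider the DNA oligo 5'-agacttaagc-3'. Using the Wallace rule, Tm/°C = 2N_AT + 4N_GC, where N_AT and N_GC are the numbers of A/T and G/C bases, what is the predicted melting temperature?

28°C

Counting bases: A=4, C=2, G=2, T=2
AT pairs contribute 6, GC pairs contribute 4.
Tm = 4·4 + 2·6 = 16 + 12 = 28°C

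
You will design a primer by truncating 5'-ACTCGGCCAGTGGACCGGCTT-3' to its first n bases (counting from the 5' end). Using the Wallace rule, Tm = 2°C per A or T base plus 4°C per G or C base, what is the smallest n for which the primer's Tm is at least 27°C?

n = 8

First 7 bases: ACTCGGC → Tm = 24°C (< 27°C)
First 8 bases: ACTCGGCC → Tm = 28°C (≥ 27°C)
Since every base adds ≥2°C, Tm only increases with n, so the threshold is first crossed at n = 8.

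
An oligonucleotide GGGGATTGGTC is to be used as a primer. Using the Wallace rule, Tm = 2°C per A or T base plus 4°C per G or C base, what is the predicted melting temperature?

36°C

Scanning the sequence gives G=6, T=3, A=1, C=1.
So N_AT = 4 and N_GC = 7.
Tm = 2(4) + 4(7) = 8 + 28 = 36°C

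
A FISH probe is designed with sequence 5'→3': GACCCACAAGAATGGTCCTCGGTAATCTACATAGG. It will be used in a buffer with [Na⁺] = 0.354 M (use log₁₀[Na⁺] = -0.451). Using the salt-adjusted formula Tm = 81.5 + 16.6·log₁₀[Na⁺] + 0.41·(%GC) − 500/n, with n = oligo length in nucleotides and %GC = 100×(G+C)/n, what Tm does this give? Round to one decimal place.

79.6°C

Length n = 35. Scanning the sequence gives G=8, T=7, C=9, A=11.
G+C = 17, so %GC = 17/35 × 100 = 48.571%
Salt term: 16.6 × (-0.451) = -7.487
GC term: 0.41 × 48.571 = 19.914; length term: −500/35 = −14.286
Tm = 81.5 + (-7.487) + 19.914 − 14.286 = 79.641 → 79.6°C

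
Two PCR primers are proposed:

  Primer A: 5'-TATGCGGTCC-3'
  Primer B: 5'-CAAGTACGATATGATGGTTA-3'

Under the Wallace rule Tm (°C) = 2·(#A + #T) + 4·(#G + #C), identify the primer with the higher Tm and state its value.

Primer A: A+T=4, G+C=6 → Tm = 2(4)+4(6) = 32°C
Primer B: A+T=13, G+C=7 → Tm = 2(13)+4(7) = 54°C
32°C vs 54°C → primer B is higher.

Primer B, 54°C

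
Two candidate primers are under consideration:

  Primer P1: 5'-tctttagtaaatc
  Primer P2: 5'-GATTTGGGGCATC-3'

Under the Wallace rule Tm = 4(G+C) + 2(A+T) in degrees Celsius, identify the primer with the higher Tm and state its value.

Primer P1: A+T=10, G+C=3 → Tm = 2(10)+4(3) = 32°C
Primer P2: A+T=6, G+C=7 → Tm = 2(6)+4(7) = 40°C
32°C vs 40°C → primer P2 is higher.

Primer P2, 40°C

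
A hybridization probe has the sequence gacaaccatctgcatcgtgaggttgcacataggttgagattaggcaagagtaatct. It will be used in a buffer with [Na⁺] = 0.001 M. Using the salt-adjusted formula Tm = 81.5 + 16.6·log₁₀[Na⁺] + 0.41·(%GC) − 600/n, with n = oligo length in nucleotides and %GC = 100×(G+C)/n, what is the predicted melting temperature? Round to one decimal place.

Length n = 56. Counting bases: G=15, T=14, C=10, A=17
G+C = 25, so %GC = 25/56 × 100 = 44.643%
Salt term: 16.6 × (-3) = -49.8
GC term: 0.41 × 44.643 = 18.304; length term: −600/56 = −10.714
Tm = 81.5 + (-49.8) + 18.304 − 10.714 = 39.29 → 39.3°C

39.3°C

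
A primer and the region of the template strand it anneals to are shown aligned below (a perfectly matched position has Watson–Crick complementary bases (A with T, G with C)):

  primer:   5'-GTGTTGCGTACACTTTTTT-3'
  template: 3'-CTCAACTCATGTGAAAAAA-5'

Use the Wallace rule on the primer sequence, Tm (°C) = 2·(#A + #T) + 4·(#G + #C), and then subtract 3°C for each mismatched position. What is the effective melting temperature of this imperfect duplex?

Primer base counts: A=2, T=10, G=4, C=3 → A+T=12, G+C=7
Perfect-match Tm = 2(12) + 4(7) = 24 + 28 = 52°C
Mismatches (positions where the bases are not complementary): 2 (at positions 2, 7)
Effective Tm = 52 − 2×3 = 52 − 6 = 46°C

46°C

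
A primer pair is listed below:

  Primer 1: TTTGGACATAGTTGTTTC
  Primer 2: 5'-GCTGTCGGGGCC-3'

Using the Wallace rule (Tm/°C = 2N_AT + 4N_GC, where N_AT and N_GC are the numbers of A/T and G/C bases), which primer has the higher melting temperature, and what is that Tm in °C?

Primer 1: A+T=12, G+C=6 → Tm = 2(12)+4(6) = 48°C
Primer 2: A+T=2, G+C=10 → Tm = 2(2)+4(10) = 44°C
48°C vs 44°C → primer 1 is higher.

Primer 1, 48°C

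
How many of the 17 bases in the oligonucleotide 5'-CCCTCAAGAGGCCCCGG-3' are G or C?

Base counts: T=1, G=5, A=3, C=8
Total G or C: 5 + 8 = 13

13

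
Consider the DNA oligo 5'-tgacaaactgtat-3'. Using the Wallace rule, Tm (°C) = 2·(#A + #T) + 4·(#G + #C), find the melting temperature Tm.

34°C

A=5, G=2, C=2, T=4
A+T = 9, G+C = 4
Tm = 2×9 + 4×4 = 34°C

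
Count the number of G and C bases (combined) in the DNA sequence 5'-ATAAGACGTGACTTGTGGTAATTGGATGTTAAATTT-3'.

11

G=9, A=11, C=2, T=14
G+C = 9 + 2 = 11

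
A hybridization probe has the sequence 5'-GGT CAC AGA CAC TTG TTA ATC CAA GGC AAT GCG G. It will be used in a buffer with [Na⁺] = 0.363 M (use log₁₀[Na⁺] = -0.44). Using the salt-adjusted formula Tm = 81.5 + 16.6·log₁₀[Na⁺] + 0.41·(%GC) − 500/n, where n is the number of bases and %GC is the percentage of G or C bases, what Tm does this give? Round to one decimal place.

Length n = 34. Base counts: A=10, C=8, T=7, G=9
G+C = 17, so %GC = 17/34 × 100 = 50%
Salt term: 16.6 × (-0.44) = -7.304
GC term: 0.41 × 50 = 20.5; length term: −500/34 = −14.706
Tm = 81.5 + (-7.304) + 20.5 − 14.706 = 79.99 → 80.0°C

80.0°C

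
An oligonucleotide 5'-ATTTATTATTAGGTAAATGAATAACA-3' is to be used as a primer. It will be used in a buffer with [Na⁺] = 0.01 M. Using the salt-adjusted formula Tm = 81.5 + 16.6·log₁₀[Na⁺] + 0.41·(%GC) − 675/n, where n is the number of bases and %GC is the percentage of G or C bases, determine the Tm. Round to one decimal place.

28.6°C

Length n = 26. Scanning the sequence gives A=12, C=1, G=3, T=10.
G+C = 4, so %GC = 4/26 × 100 = 15.385%
Salt term: 16.6 × (-2) = -33.2
GC term: 0.41 × 15.385 = 6.308; length term: −675/26 = −25.962
Tm = 81.5 + (-33.2) + 6.308 − 25.962 = 28.646 → 28.6°C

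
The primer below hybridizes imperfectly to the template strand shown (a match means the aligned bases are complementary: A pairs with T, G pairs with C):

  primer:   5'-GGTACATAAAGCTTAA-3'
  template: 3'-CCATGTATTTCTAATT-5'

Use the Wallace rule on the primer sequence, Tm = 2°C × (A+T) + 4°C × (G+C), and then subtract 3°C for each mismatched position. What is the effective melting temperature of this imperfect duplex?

39°C

Primer base counts: A=7, T=4, G=3, C=2 → A+T=11, G+C=5
Perfect-match Tm = 2(11) + 4(5) = 22 + 20 = 42°C
Mismatches (positions where the bases are not complementary): 1 (at position 12)
Effective Tm = 42 − 1×3 = 42 − 3 = 39°C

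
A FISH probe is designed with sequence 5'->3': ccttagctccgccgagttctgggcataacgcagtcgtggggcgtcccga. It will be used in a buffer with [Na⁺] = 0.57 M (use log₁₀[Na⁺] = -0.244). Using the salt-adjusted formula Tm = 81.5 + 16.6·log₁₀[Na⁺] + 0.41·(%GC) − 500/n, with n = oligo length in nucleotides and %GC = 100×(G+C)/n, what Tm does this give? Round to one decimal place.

Length n = 49. Base counts: G=16, A=7, T=10, C=16
G+C = 32, so %GC = 32/49 × 100 = 65.306%
Salt term: 16.6 × (-0.244) = -4.05
GC term: 0.41 × 65.306 = 26.775; length term: −500/49 = −10.204
Tm = 81.5 + (-4.05) + 26.775 − 10.204 = 94.021 → 94.0°C

94.0°C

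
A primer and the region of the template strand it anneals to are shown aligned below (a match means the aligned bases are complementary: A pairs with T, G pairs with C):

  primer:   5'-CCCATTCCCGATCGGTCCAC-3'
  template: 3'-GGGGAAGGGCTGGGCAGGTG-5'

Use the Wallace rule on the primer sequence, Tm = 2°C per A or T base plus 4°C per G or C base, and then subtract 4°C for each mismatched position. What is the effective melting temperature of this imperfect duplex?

54°C

Primer base counts: A=3, T=4, G=3, C=10 → A+T=7, G+C=13
Perfect-match Tm = 2(7) + 4(13) = 14 + 52 = 66°C
Mismatches (positions where the bases are not complementary): 3 (at positions 4, 12, 14)
Effective Tm = 66 − 3×4 = 66 − 12 = 54°C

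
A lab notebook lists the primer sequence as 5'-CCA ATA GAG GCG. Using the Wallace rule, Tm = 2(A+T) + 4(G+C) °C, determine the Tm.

A=4, G=4, T=1, C=3
AT pairs contribute 5, GC pairs contribute 7.
Tm = 2×5 + 4×7 = 38°C

38°C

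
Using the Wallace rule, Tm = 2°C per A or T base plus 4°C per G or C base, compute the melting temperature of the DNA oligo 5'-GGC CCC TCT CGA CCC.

54°C

Base counts: G=3, A=1, T=2, C=9
So N_AT = 3 and N_GC = 12.
Tm = 4·12 + 2·3 = 48 + 6 = 54°C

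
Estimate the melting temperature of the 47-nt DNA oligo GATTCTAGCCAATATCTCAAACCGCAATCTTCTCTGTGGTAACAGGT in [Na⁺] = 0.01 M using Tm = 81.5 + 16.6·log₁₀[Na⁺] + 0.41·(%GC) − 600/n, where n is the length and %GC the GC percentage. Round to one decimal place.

53.0°C

Length n = 47. Scanning the sequence gives T=14, G=8, C=12, A=13.
G+C = 20, so %GC = 20/47 × 100 = 42.553%
Salt term: 16.6 × (-2) = -33.2
GC term: 0.41 × 42.553 = 17.447; length term: −600/47 = −12.766
Tm = 81.5 + (-33.2) + 17.447 − 12.766 = 52.981 → 53.0°C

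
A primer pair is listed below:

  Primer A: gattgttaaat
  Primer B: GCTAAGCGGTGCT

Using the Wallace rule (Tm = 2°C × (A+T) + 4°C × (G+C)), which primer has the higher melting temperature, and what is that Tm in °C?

Primer B, 42°C

Primer A: A+T=9, G+C=2 → Tm = 2(9)+4(2) = 26°C
Primer B: A+T=5, G+C=8 → Tm = 2(5)+4(8) = 42°C
26°C vs 42°C → primer B is higher.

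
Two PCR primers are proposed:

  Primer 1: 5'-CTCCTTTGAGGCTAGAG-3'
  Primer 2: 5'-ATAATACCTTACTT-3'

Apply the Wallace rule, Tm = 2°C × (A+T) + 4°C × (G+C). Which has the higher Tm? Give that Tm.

Primer 1: A+T=8, G+C=9 → Tm = 2(8)+4(9) = 52°C
Primer 2: A+T=11, G+C=3 → Tm = 2(11)+4(3) = 34°C
52°C vs 34°C → primer 1 is higher.

Primer 1, 52°C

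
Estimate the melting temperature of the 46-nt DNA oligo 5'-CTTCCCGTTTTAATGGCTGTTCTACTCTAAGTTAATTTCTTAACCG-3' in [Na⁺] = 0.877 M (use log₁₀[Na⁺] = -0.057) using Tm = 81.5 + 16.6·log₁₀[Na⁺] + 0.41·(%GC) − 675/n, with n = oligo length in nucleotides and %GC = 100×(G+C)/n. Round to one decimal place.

81.0°C

Length n = 46. Scanning the sequence gives C=11, G=6, T=20, A=9.
G+C = 17, so %GC = 17/46 × 100 = 36.957%
Salt term: 16.6 × (-0.057) = -0.946
GC term: 0.41 × 36.957 = 15.152; length term: −675/46 = −14.674
Tm = 81.5 + (-0.946) + 15.152 − 14.674 = 81.032 → 81.0°C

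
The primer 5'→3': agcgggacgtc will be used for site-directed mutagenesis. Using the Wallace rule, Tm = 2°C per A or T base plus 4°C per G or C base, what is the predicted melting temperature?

Counting bases: C=3, G=5, T=1, A=2
A+T = 3, G+C = 8
Tm = 2×3 + 4×8 = 38°C

38°C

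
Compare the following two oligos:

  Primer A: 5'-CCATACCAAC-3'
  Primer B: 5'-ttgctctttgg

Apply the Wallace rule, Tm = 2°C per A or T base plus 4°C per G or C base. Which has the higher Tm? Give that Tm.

Primer B, 32°C

Primer A: A+T=5, G+C=5 → Tm = 2(5)+4(5) = 30°C
Primer B: A+T=6, G+C=5 → Tm = 2(6)+4(5) = 32°C
30°C vs 32°C → primer B is higher.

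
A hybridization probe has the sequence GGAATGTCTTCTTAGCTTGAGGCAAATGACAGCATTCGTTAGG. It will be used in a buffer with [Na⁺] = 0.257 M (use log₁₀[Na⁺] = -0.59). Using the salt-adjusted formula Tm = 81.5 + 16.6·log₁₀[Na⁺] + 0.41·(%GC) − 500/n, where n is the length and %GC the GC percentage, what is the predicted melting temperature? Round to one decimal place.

Length n = 43. Counting bases: G=12, T=13, C=7, A=11
G+C = 19, so %GC = 19/43 × 100 = 44.186%
Salt term: 16.6 × (-0.59) = -9.794
GC term: 0.41 × 44.186 = 18.116; length term: −500/43 = −11.628
Tm = 81.5 + (-9.794) + 18.116 − 11.628 = 78.194 → 78.2°C

78.2°C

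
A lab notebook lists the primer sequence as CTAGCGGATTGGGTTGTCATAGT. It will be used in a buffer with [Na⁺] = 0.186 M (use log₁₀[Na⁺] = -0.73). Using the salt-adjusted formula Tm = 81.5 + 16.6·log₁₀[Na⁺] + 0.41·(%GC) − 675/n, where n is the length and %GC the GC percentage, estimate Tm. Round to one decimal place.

Length n = 23. Scanning the sequence gives G=8, C=3, A=4, T=8.
G+C = 11, so %GC = 11/23 × 100 = 47.826%
Salt term: 16.6 × (-0.73) = -12.118
GC term: 0.41 × 47.826 = 19.609; length term: −675/23 = −29.348
Tm = 81.5 + (-12.118) + 19.609 − 29.348 = 59.643 → 59.6°C

59.6°C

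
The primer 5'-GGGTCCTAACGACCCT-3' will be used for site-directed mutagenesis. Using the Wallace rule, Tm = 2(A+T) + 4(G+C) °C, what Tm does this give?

Scanning the sequence gives G=4, T=3, C=6, A=3.
AT pairs contribute 6, GC pairs contribute 10.
Tm = 4·10 + 2·6 = 40 + 12 = 52°C

52°C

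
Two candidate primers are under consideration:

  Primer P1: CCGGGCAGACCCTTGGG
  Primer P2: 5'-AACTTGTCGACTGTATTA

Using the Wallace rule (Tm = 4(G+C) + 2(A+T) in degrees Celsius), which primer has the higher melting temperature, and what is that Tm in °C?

Primer P1, 60°C

Primer P1: A+T=4, G+C=13 → Tm = 2(4)+4(13) = 60°C
Primer P2: A+T=12, G+C=6 → Tm = 2(12)+4(6) = 48°C
60°C vs 48°C → primer P1 is higher.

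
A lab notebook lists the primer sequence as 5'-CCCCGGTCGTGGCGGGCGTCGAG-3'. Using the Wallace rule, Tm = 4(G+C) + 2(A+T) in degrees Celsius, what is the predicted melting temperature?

Scanning the sequence gives A=1, C=8, G=11, T=3.
So N_AT = 4 and N_GC = 19.
Tm = 4·19 + 2·4 = 76 + 8 = 84°C

84°C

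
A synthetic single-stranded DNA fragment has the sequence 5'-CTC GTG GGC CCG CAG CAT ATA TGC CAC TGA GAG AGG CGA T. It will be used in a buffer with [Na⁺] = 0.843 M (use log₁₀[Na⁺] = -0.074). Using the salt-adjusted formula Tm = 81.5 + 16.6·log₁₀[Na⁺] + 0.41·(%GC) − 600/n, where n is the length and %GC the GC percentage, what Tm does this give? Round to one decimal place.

89.9°C

Length n = 40. Scanning the sequence gives A=9, G=13, T=7, C=11.
G+C = 24, so %GC = 24/40 × 100 = 60%
Salt term: 16.6 × (-0.074) = -1.228
GC term: 0.41 × 60 = 24.6; length term: −600/40 = −15
Tm = 81.5 + (-1.228) + 24.6 − 15 = 89.872 → 89.9°C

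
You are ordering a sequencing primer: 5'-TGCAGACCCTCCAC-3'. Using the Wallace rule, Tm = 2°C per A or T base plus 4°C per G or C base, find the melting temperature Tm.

Counting bases: T=2, C=7, A=3, G=2
AT pairs contribute 5, GC pairs contribute 9.
Tm = 2(5) + 4(9) = 10 + 36 = 46°C

46°C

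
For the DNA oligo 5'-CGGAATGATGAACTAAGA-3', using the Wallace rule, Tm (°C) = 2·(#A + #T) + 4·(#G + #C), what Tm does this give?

Base counts: T=3, A=8, G=5, C=2
So N_AT = 11 and N_GC = 7.
Tm = 2×11 + 4×7 = 50°C

50°C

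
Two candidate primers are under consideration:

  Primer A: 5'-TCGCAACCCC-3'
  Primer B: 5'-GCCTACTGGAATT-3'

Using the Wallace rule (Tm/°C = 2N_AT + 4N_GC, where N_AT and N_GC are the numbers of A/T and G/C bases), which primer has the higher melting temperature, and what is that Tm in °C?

Primer A: A+T=3, G+C=7 → Tm = 2(3)+4(7) = 34°C
Primer B: A+T=7, G+C=6 → Tm = 2(7)+4(6) = 38°C
34°C vs 38°C → primer B is higher.

Primer B, 38°C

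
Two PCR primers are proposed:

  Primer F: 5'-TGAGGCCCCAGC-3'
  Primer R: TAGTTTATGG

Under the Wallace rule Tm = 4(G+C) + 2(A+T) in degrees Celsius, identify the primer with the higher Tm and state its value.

Primer F: A+T=3, G+C=9 → Tm = 2(3)+4(9) = 42°C
Primer R: A+T=7, G+C=3 → Tm = 2(7)+4(3) = 26°C
42°C vs 26°C → primer F is higher.

Primer F, 42°C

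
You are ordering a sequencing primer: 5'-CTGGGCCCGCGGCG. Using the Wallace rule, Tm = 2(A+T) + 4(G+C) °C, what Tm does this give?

Scanning the sequence gives G=7, C=6, T=1, A=0.
AT pairs contribute 1, GC pairs contribute 13.
Tm = 4·13 + 2·1 = 52 + 2 = 54°C

54°C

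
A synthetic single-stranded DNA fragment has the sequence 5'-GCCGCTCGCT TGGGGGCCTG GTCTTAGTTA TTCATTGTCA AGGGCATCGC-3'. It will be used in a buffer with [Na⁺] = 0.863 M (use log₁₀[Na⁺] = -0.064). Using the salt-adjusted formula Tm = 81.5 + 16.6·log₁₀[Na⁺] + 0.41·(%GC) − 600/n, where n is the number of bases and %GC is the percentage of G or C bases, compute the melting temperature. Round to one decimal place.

Length n = 50. Counting bases: G=16, T=15, C=13, A=6
G+C = 29, so %GC = 29/50 × 100 = 58%
Salt term: 16.6 × (-0.064) = -1.062
GC term: 0.41 × 58 = 23.78; length term: −600/50 = −12
Tm = 81.5 + (-1.062) + 23.78 − 12 = 92.218 → 92.2°C

92.2°C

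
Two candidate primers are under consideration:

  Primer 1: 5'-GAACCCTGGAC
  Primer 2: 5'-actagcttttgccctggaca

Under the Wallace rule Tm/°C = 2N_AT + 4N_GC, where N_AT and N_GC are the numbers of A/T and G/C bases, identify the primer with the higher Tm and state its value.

Primer 1: A+T=4, G+C=7 → Tm = 2(4)+4(7) = 36°C
Primer 2: A+T=10, G+C=10 → Tm = 2(10)+4(10) = 60°C
36°C vs 60°C → primer 2 is higher.

Primer 2, 60°C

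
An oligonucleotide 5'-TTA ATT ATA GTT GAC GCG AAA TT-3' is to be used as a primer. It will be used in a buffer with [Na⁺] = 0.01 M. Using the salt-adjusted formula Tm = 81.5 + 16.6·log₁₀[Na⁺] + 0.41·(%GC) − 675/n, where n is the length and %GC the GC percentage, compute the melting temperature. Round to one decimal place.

29.6°C

Length n = 23. Counting bases: C=2, A=8, G=4, T=9
G+C = 6, so %GC = 6/23 × 100 = 26.087%
Salt term: 16.6 × (-2) = -33.2
GC term: 0.41 × 26.087 = 10.696; length term: −675/23 = −29.348
Tm = 81.5 + (-33.2) + 10.696 − 29.348 = 29.648 → 29.6°C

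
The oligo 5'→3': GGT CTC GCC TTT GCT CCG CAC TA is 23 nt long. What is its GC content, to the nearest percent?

Base counts: T=7, C=9, G=5, A=2
G+C = 5 + 9 = 14 out of 23 bases
%GC = 14/23 × 100 = 60.87% ≈ 61%

61%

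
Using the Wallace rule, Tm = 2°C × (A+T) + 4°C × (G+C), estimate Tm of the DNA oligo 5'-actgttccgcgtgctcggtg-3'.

66°C

T=6, C=6, A=1, G=7
So N_AT = 7 and N_GC = 13.
Tm = 2(7) + 4(13) = 14 + 52 = 66°C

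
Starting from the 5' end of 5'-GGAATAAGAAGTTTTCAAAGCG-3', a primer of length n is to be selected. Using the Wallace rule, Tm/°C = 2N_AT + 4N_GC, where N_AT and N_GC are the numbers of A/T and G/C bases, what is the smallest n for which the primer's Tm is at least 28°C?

First 10 bases: GGAATAAGAA → Tm = 26°C (< 28°C)
First 11 bases: GGAATAAGAAG → Tm = 30°C (≥ 28°C)
Since every base adds ≥2°C, Tm only increases with n, so the threshold is first crossed at n = 11.

n = 11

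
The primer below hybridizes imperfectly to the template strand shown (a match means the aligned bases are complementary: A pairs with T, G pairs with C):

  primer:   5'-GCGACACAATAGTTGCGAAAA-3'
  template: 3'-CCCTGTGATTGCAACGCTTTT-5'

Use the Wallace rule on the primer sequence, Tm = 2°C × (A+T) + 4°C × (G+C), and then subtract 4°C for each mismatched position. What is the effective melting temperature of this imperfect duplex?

Primer base counts: A=9, T=3, G=5, C=4 → A+T=12, G+C=9
Perfect-match Tm = 2(12) + 4(9) = 24 + 36 = 60°C
Mismatches (positions where the bases are not complementary): 4 (at positions 2, 8, 10, 11)
Effective Tm = 60 − 4×4 = 60 − 16 = 44°C

44°C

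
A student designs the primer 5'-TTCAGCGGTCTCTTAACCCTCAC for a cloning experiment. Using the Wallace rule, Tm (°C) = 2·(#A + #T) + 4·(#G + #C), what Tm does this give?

C=9, T=7, G=3, A=4
A+T = 11, G+C = 12
Tm = 2×11 + 4×12 = 70°C

70°C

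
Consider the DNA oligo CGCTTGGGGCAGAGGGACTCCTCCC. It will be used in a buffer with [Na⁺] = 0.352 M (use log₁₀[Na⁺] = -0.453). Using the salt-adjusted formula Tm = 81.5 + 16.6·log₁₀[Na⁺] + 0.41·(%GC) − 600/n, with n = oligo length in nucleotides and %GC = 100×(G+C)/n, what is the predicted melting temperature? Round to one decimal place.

79.5°C

Length n = 25. Base counts: C=9, A=3, T=4, G=9
G+C = 18, so %GC = 18/25 × 100 = 72%
Salt term: 16.6 × (-0.453) = -7.52
GC term: 0.41 × 72 = 29.52; length term: −600/25 = −24
Tm = 81.5 + (-7.52) + 29.52 − 24 = 79.5 → 79.5°C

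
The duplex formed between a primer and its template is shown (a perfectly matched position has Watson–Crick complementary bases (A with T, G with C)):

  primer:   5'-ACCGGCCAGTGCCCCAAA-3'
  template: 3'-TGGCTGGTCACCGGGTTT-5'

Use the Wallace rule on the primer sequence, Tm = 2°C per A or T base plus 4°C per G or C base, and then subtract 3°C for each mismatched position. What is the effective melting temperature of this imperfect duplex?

54°C

Primer base counts: A=5, T=1, G=4, C=8 → A+T=6, G+C=12
Perfect-match Tm = 2(6) + 4(12) = 12 + 48 = 60°C
Mismatches (positions where the bases are not complementary): 2 (at positions 5, 12)
Effective Tm = 60 − 2×3 = 60 − 6 = 54°C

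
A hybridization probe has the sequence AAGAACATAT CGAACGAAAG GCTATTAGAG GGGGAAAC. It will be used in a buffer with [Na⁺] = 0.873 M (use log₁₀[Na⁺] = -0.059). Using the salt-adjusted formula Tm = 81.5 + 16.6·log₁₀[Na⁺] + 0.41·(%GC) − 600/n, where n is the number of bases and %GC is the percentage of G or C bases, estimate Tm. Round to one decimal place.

Length n = 38. Scanning the sequence gives A=17, G=11, C=5, T=5.
G+C = 16, so %GC = 16/38 × 100 = 42.105%
Salt term: 16.6 × (-0.059) = -0.979
GC term: 0.41 × 42.105 = 17.263; length term: −600/38 = −15.789
Tm = 81.5 + (-0.979) + 17.263 − 15.789 = 81.995 → 82.0°C

82.0°C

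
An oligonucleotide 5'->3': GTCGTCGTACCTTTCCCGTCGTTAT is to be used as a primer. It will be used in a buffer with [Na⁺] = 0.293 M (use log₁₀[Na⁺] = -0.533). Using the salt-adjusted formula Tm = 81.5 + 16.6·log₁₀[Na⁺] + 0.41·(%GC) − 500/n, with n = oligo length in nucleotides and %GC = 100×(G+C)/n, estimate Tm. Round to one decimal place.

74.0°C

Length n = 25. Base counts: G=5, T=10, A=2, C=8
G+C = 13, so %GC = 13/25 × 100 = 52%
Salt term: 16.6 × (-0.533) = -8.848
GC term: 0.41 × 52 = 21.32; length term: −500/25 = −20
Tm = 81.5 + (-8.848) + 21.32 − 20 = 73.972 → 74.0°C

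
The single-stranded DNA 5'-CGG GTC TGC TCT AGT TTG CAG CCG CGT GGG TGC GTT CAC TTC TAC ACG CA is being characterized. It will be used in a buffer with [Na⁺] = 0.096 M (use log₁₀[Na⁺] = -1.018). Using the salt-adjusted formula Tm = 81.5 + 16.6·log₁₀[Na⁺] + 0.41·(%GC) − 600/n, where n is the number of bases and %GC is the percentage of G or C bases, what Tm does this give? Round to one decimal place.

Length n = 50. Base counts: T=14, A=6, G=15, C=15
G+C = 30, so %GC = 30/50 × 100 = 60%
Salt term: 16.6 × (-1.018) = -16.899
GC term: 0.41 × 60 = 24.6; length term: −600/50 = −12
Tm = 81.5 + (-16.899) + 24.6 − 12 = 77.201 → 77.2°C

77.2°C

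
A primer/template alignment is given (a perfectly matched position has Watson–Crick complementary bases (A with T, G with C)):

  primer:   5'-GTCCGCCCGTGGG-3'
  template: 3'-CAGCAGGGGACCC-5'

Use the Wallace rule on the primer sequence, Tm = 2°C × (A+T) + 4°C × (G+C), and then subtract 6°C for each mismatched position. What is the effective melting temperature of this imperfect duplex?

30°C

Primer base counts: A=0, T=2, G=6, C=5 → A+T=2, G+C=11
Perfect-match Tm = 2(2) + 4(11) = 4 + 44 = 48°C
Mismatches (positions where the bases are not complementary): 3 (at positions 4, 5, 9)
Effective Tm = 48 − 3×6 = 48 − 18 = 30°C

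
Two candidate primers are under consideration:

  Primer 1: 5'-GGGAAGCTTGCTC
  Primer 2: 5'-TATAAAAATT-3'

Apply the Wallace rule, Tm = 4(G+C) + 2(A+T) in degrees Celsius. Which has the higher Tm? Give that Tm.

Primer 1: A+T=5, G+C=8 → Tm = 2(5)+4(8) = 42°C
Primer 2: A+T=10, G+C=0 → Tm = 2(10)+4(0) = 20°C
42°C vs 20°C → primer 1 is higher.

Primer 1, 42°C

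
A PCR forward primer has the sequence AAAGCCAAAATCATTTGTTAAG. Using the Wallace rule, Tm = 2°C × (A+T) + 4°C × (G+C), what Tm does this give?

Base counts: C=3, G=3, T=6, A=10
So N_AT = 16 and N_GC = 6.
Tm = 4·6 + 2·16 = 24 + 32 = 56°C

56°C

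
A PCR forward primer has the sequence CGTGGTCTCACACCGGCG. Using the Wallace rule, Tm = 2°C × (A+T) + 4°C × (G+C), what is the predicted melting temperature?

62°C

Scanning the sequence gives T=3, G=6, C=7, A=2.
AT pairs contribute 5, GC pairs contribute 13.
Tm = 2×5 + 4×13 = 62°C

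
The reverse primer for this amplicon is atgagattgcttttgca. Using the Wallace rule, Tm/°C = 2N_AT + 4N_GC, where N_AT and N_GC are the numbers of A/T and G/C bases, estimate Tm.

Scanning the sequence gives G=4, C=2, A=4, T=7.
So N_AT = 11 and N_GC = 6.
Tm = 2×11 + 4×6 = 46°C

46°C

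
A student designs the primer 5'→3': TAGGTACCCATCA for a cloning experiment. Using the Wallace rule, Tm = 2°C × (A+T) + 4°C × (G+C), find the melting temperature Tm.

Counting bases: G=2, C=4, A=4, T=3
A+T = 7, G+C = 6
Tm = 2(7) + 4(6) = 14 + 24 = 38°C

38°C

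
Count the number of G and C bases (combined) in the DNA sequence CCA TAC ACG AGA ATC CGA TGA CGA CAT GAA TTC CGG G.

Counting bases: T=6, A=12, G=9, C=10
G+C = 9 + 10 = 19

19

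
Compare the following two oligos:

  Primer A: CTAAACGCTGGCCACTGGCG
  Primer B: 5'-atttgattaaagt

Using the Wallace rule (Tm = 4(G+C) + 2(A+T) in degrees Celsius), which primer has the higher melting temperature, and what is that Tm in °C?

Primer A, 66°C

Primer A: A+T=7, G+C=13 → Tm = 2(7)+4(13) = 66°C
Primer B: A+T=11, G+C=2 → Tm = 2(11)+4(2) = 30°C
66°C vs 30°C → primer A is higher.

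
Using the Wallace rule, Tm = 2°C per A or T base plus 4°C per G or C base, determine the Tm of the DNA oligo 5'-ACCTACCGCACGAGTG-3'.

52°C

Counting bases: T=2, C=6, G=4, A=4
So N_AT = 6 and N_GC = 10.
Tm = 2(6) + 4(10) = 12 + 40 = 52°C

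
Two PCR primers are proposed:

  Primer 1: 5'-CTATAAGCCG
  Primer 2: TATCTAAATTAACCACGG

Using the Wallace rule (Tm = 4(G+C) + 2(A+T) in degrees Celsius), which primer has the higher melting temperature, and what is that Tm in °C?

Primer 2, 48°C

Primer 1: A+T=5, G+C=5 → Tm = 2(5)+4(5) = 30°C
Primer 2: A+T=12, G+C=6 → Tm = 2(12)+4(6) = 48°C
30°C vs 48°C → primer 2 is higher.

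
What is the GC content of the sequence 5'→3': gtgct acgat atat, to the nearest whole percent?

36%

T=5, C=2, G=3, A=4
G+C = 3 + 2 = 5 out of 14 bases
%GC = 5/14 × 100 = 35.71% ≈ 36%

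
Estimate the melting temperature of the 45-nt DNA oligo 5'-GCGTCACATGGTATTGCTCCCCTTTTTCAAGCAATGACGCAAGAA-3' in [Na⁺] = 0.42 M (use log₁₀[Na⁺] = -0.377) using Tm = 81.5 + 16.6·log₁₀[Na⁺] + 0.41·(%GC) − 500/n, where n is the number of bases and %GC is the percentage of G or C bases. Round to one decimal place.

83.3°C

Length n = 45. Scanning the sequence gives T=12, G=9, C=12, A=12.
G+C = 21, so %GC = 21/45 × 100 = 46.667%
Salt term: 16.6 × (-0.377) = -6.258
GC term: 0.41 × 46.667 = 19.133; length term: −500/45 = −11.111
Tm = 81.5 + (-6.258) + 19.133 − 11.111 = 83.264 → 83.3°C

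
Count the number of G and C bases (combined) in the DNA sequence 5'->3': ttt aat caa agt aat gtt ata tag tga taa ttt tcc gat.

8

Scanning the sequence gives T=17, A=14, G=5, C=3.
G+C = 5 + 3 = 8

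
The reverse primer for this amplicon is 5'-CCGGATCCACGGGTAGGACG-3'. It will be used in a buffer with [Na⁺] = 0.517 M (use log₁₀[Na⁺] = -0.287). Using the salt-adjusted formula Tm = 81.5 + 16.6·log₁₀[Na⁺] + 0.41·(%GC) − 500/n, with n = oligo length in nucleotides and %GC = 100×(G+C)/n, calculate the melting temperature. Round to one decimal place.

80.4°C

Length n = 20. Scanning the sequence gives G=8, A=4, C=6, T=2.
G+C = 14, so %GC = 14/20 × 100 = 70%
Salt term: 16.6 × (-0.287) = -4.764
GC term: 0.41 × 70 = 28.7; length term: −500/20 = −25
Tm = 81.5 + (-4.764) + 28.7 − 25 = 80.436 → 80.4°C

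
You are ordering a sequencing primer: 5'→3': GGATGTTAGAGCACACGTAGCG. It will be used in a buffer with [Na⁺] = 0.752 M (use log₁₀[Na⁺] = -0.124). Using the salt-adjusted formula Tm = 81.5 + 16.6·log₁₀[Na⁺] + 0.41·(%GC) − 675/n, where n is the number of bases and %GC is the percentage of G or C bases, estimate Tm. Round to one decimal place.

Length n = 22. Counting bases: C=4, T=4, A=6, G=8
G+C = 12, so %GC = 12/22 × 100 = 54.545%
Salt term: 16.6 × (-0.124) = -2.058
GC term: 0.41 × 54.545 = 22.363; length term: −675/22 = −30.682
Tm = 81.5 + (-2.058) + 22.363 − 30.682 = 71.123 → 71.1°C

71.1°C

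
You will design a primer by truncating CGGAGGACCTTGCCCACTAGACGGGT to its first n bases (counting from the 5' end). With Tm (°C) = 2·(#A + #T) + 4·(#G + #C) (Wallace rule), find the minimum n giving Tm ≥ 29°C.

First 8 bases: CGGAGGAC → Tm = 28°C (< 29°C)
First 9 bases: CGGAGGACC → Tm = 32°C (≥ 29°C)
Each additional base adds 2°C (A/T) or 4°C (G/C), so Tm is non-decreasing in n; n = 9 is the first length to reach 29°C.

n = 9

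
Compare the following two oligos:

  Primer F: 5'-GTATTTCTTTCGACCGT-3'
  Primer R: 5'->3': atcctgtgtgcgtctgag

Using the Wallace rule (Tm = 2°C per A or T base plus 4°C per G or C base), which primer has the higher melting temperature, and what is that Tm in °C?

Primer F: A+T=10, G+C=7 → Tm = 2(10)+4(7) = 48°C
Primer R: A+T=8, G+C=10 → Tm = 2(8)+4(10) = 56°C
48°C vs 56°C → primer R is higher.

Primer R, 56°C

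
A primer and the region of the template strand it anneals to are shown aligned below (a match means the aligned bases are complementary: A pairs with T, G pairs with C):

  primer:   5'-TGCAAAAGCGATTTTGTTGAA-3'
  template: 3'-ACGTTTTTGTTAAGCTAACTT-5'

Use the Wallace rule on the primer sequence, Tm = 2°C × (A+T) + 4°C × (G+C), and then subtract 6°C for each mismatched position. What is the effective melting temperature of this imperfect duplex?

Primer base counts: A=7, T=7, G=5, C=2 → A+T=14, G+C=7
Perfect-match Tm = 2(14) + 4(7) = 28 + 28 = 56°C
Mismatches (positions where the bases are not complementary): 5 (at positions 8, 10, 14, 15, 16)
Effective Tm = 56 − 5×6 = 56 − 30 = 26°C

26°C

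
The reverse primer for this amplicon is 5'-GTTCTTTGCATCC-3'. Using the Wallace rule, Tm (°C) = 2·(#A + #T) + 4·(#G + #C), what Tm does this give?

Base counts: C=4, G=2, T=6, A=1
A+T = 7, G+C = 6
Tm = 2×7 + 4×6 = 38°C

38°C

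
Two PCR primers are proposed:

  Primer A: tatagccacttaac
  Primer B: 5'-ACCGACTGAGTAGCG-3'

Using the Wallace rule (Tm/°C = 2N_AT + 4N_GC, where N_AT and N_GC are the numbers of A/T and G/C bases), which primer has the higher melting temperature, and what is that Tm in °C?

Primer B, 48°C

Primer A: A+T=9, G+C=5 → Tm = 2(9)+4(5) = 38°C
Primer B: A+T=6, G+C=9 → Tm = 2(6)+4(9) = 48°C
38°C vs 48°C → primer B is higher.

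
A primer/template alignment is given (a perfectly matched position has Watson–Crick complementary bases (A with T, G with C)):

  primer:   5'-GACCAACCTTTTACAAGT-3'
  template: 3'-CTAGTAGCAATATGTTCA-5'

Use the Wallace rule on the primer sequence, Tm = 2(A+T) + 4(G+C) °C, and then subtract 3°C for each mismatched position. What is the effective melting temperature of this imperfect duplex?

38°C

Primer base counts: A=6, T=5, G=2, C=5 → A+T=11, G+C=7
Perfect-match Tm = 2(11) + 4(7) = 22 + 28 = 50°C
Mismatches (positions where the bases are not complementary): 4 (at positions 3, 6, 8, 11)
Effective Tm = 50 − 4×3 = 50 − 12 = 38°C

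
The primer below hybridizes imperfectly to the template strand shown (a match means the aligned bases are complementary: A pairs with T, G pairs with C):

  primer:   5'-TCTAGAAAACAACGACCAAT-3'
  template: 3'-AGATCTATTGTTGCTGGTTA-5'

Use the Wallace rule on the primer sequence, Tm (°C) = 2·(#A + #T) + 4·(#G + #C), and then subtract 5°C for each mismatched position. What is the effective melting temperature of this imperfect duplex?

49°C

Primer base counts: A=10, T=3, G=2, C=5 → A+T=13, G+C=7
Perfect-match Tm = 2(13) + 4(7) = 26 + 28 = 54°C
Mismatches (positions where the bases are not complementary): 1 (at position 7)
Effective Tm = 54 − 1×5 = 54 − 5 = 49°C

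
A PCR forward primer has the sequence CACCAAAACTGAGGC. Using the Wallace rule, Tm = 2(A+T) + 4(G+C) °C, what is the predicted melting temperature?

46°C

G=3, T=1, A=6, C=5
AT pairs contribute 7, GC pairs contribute 8.
Tm = 4·8 + 2·7 = 32 + 14 = 46°C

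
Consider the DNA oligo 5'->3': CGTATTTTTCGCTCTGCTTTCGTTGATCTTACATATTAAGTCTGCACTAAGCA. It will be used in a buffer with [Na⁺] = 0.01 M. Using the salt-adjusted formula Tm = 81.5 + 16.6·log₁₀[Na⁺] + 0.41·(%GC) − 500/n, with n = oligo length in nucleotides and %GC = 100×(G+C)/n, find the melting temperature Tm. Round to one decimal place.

Length n = 53. A=11, G=8, T=22, C=12
G+C = 20, so %GC = 20/53 × 100 = 37.736%
Salt term: 16.6 × (-2) = -33.2
GC term: 0.41 × 37.736 = 15.472; length term: −500/53 = −9.434
Tm = 81.5 + (-33.2) + 15.472 − 9.434 = 54.338 → 54.3°C

54.3°C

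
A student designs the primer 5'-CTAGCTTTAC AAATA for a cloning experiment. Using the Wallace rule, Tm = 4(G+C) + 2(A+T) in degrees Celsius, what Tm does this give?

Scanning the sequence gives G=1, T=5, C=3, A=6.
AT pairs contribute 11, GC pairs contribute 4.
Tm = 2(11) + 4(4) = 22 + 16 = 38°C

38°C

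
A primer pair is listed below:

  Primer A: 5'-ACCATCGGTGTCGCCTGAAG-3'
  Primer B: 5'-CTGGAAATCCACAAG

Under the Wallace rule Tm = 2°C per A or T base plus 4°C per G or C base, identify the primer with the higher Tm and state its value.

Primer A: A+T=8, G+C=12 → Tm = 2(8)+4(12) = 64°C
Primer B: A+T=8, G+C=7 → Tm = 2(8)+4(7) = 44°C
64°C vs 44°C → primer A is higher.

Primer A, 64°C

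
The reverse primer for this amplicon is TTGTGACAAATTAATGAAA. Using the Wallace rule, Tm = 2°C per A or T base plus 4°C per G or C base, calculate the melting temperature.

Base counts: G=3, C=1, T=6, A=9
A+T = 15, G+C = 4
Tm = 4·4 + 2·15 = 16 + 30 = 46°C

46°C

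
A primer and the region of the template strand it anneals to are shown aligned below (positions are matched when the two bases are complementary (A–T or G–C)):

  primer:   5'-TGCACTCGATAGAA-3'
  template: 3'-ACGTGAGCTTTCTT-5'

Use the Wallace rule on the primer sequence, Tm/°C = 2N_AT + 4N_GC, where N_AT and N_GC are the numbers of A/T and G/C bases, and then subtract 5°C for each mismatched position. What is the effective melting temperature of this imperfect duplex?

Primer base counts: A=5, T=3, G=3, C=3 → A+T=8, G+C=6
Perfect-match Tm = 2(8) + 4(6) = 16 + 24 = 40°C
Mismatches (positions where the bases are not complementary): 1 (at position 10)
Effective Tm = 40 − 1×5 = 40 − 5 = 35°C

35°C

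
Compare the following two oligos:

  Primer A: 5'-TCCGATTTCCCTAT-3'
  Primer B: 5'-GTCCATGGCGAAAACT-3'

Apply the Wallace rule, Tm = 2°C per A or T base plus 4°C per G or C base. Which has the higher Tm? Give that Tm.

Primer A: A+T=8, G+C=6 → Tm = 2(8)+4(6) = 40°C
Primer B: A+T=8, G+C=8 → Tm = 2(8)+4(8) = 48°C
40°C vs 48°C → primer B is higher.

Primer B, 48°C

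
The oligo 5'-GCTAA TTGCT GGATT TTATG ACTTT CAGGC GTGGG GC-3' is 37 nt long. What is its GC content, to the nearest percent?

49%

T=13, C=6, A=6, G=12
G+C = 12 + 6 = 18 out of 37 bases
%GC = 18/37 × 100 = 48.65% ≈ 49%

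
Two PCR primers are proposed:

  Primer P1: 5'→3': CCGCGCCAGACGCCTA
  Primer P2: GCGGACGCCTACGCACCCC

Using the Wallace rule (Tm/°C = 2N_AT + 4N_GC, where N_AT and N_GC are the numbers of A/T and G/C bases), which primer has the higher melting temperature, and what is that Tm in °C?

Primer P2, 68°C

Primer P1: A+T=4, G+C=12 → Tm = 2(4)+4(12) = 56°C
Primer P2: A+T=4, G+C=15 → Tm = 2(4)+4(15) = 68°C
56°C vs 68°C → primer P2 is higher.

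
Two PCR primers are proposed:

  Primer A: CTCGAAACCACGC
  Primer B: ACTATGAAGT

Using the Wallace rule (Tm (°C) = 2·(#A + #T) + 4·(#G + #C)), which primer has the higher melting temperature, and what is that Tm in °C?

Primer A: A+T=5, G+C=8 → Tm = 2(5)+4(8) = 42°C
Primer B: A+T=7, G+C=3 → Tm = 2(7)+4(3) = 26°C
42°C vs 26°C → primer A is higher.

Primer A, 42°C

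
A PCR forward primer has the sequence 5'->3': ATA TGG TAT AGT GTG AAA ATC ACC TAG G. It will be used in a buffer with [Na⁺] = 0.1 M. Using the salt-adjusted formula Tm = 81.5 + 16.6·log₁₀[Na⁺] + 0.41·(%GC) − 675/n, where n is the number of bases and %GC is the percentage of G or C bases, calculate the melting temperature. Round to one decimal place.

Length n = 28. G=7, C=3, A=10, T=8
G+C = 10, so %GC = 10/28 × 100 = 35.714%
Salt term: 16.6 × (-1) = -16.6
GC term: 0.41 × 35.714 = 14.643; length term: −675/28 = −24.107
Tm = 81.5 + (-16.6) + 14.643 − 24.107 = 55.436 → 55.4°C

55.4°C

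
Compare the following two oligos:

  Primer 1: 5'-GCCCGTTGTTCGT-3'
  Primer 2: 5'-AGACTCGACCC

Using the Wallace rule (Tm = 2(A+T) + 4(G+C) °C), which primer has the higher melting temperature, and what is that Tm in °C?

Primer 1: A+T=5, G+C=8 → Tm = 2(5)+4(8) = 42°C
Primer 2: A+T=4, G+C=7 → Tm = 2(4)+4(7) = 36°C
42°C vs 36°C → primer 1 is higher.

Primer 1, 42°C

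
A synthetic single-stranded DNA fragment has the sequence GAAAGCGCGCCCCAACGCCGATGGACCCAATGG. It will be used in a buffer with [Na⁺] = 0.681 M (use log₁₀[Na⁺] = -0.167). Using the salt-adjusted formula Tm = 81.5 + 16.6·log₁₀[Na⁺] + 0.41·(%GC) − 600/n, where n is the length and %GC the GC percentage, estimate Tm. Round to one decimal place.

87.9°C

Length n = 33. Scanning the sequence gives T=2, C=12, A=9, G=10.
G+C = 22, so %GC = 22/33 × 100 = 66.667%
Salt term: 16.6 × (-0.167) = -2.772
GC term: 0.41 × 66.667 = 27.333; length term: −600/33 = −18.182
Tm = 81.5 + (-2.772) + 27.333 − 18.182 = 87.879 → 87.9°C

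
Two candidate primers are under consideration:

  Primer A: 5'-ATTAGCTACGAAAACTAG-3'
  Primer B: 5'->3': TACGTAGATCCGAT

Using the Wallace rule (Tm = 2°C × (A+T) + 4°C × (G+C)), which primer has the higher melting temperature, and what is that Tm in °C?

Primer A, 48°C

Primer A: A+T=12, G+C=6 → Tm = 2(12)+4(6) = 48°C
Primer B: A+T=8, G+C=6 → Tm = 2(8)+4(6) = 40°C
48°C vs 40°C → primer A is higher.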